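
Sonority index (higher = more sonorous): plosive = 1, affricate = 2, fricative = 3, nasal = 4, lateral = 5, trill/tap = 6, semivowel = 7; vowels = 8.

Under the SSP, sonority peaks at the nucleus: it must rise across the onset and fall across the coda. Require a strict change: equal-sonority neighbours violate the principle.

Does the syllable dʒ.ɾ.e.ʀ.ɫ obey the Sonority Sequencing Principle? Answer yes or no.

Onset: /dʒ/ is an affricate (sonority 2), /ɾ/ is a trill/tap (sonority 6); then the nucleus /e/ (sonority 8).
Onset profile 2-6-8 — rises to the nucleus.
Coda: /ʀ/ is a trill/tap (sonority 6), /ɫ/ is a lateral (sonority 5).
Coda profile 8-6-5 — falls from the nucleus.

yes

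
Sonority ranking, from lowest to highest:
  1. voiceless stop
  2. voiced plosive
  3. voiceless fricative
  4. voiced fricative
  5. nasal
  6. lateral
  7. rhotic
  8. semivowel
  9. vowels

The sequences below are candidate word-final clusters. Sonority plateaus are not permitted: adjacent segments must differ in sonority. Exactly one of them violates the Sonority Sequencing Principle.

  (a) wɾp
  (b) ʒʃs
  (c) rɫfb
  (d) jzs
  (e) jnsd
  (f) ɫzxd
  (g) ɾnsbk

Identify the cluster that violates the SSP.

(a) wɾp: profile 8-7-1 — obeys.
(b) ʒʃs: profile 4-3-3 — violates.
(c) rɫfb: profile 7-6-3-2 — obeys.
(d) jzs: profile 8-4-3 — obeys.
(e) jnsd: profile 8-5-3-2 — obeys.
(f) ɫzxd: profile 6-4-3-2 — obeys.
(g) ɾnsbk: profile 7-5-3-2-1 — obeys.

b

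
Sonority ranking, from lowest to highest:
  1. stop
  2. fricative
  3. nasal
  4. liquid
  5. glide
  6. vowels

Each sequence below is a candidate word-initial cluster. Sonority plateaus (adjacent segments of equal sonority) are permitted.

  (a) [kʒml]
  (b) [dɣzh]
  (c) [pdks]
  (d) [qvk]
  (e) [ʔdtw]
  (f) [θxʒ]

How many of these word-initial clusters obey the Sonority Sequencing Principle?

5

(a) sonority 1-2-3-4: well-formed.
(b) sonority 1-2-2-2: well-formed.
(c) sonority 1-1-1-2: well-formed.
(d) sonority 1-2-1: ill-formed.
(e) sonority 1-1-1-5: well-formed.
(f) sonority 2-2-2: well-formed.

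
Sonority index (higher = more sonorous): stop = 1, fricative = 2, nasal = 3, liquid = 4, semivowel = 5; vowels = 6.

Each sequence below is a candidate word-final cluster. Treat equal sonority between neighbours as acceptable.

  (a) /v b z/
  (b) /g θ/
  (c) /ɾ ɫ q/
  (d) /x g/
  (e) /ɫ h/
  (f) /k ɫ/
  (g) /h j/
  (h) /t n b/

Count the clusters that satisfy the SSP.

3

(a) /v b z/: profile 2-1-2 — violates.
(b) /g θ/: profile 1-2 — violates.
(c) /ɾ ɫ q/: profile 4-4-1 — obeys.
(d) /x g/: profile 2-1 — obeys.
(e) /ɫ h/: profile 4-2 — obeys.
(f) /k ɫ/: profile 1-4 — violates.
(g) /h j/: profile 2-5 — violates.
(h) /t n b/: profile 1-3-1 — violates.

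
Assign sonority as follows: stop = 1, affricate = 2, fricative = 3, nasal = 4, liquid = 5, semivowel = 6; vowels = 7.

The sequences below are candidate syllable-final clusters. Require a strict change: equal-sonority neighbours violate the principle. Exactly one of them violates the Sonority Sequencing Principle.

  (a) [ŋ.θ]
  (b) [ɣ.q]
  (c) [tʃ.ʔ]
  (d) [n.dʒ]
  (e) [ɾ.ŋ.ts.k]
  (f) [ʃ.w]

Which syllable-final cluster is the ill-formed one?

f

(a) 4-3 → obeys
(b) 3-1 → obeys
(c) 2-1 → obeys
(d) 4-2 → obeys
(e) 5-4-2-1 → obeys
(f) 3-6 → violates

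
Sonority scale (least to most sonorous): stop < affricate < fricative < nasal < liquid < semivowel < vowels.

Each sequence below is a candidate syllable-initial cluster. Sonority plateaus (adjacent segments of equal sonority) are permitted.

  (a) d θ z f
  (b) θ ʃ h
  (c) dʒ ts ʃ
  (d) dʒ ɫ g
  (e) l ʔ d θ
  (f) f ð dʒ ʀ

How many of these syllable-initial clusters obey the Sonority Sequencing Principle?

(a) d θ z f: profile 1-3-3-3 — obeys.
(b) θ ʃ h: profile 3-3-3 — obeys.
(c) dʒ ts ʃ: profile 2-2-3 — obeys.
(d) dʒ ɫ g: profile 2-5-1 — violates.
(e) l ʔ d θ: profile 5-1-1-3 — violates.
(f) f ð dʒ ʀ: profile 3-3-2-5 — violates.

3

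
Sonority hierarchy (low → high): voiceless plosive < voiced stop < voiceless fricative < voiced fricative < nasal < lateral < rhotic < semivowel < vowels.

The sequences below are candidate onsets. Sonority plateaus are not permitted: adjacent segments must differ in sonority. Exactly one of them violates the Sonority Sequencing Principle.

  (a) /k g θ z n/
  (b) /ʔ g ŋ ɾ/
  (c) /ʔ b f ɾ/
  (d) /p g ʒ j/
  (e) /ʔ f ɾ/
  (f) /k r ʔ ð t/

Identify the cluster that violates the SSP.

(a) sonority 1-2-3-4-5: well-formed.
(b) sonority 1-2-5-7: well-formed.
(c) sonority 1-2-3-7: well-formed.
(d) sonority 1-2-4-8: well-formed.
(e) sonority 1-3-7: well-formed.
(f) sonority 1-7-1-4-1: ill-formed.

f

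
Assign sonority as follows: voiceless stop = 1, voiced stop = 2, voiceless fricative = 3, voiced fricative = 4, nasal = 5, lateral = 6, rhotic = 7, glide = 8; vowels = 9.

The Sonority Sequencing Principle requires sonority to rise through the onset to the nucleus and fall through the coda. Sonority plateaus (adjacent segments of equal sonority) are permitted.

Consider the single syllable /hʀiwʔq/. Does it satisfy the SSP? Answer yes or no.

yes

Onset: /h/ is a voiceless fricative (sonority 3), /ʀ/ is a rhotic (sonority 7); then the nucleus /i/ (sonority 9).
Onset profile 3-7-9 — rises to the nucleus.
Coda: /w/ is a glide (sonority 8), /ʔ/ is a voiceless stop (sonority 1), /q/ is a voiceless stop (sonority 1).
Coda profile 9-8-1-1 — falls from the nucleus.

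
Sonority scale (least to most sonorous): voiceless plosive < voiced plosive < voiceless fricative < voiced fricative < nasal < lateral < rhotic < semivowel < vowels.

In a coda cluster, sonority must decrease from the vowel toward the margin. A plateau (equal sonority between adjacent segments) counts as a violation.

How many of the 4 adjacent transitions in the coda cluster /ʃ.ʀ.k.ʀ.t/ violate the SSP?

2

/ʃ/: voiceless fricative = 3.
/ʀ/: rhotic = 7.
/k/: voiceless plosive = 1.
/ʀ/: rhotic = 7.
/t/: voiceless plosive = 1.
/ʃ/→/ʀ/: 3→7 (does not fall) — violation.
/ʀ/→/k/: 7→1 (falls) — ok.
/k/→/ʀ/: 1→7 (does not fall) — violation.
/ʀ/→/t/: 7→1 (falls) — ok.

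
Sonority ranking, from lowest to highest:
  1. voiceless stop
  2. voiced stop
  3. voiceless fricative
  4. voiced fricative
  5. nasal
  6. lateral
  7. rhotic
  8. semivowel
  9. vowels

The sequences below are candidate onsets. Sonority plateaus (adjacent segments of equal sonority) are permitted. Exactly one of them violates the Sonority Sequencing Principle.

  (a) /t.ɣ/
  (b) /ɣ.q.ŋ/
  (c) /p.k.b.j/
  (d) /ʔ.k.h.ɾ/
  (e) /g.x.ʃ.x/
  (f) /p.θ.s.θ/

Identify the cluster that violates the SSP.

b

(a) 1-4 → obeys
(b) 4-1-5 → violates
(c) 1-1-2-8 → obeys
(d) 1-1-3-7 → obeys
(e) 2-3-3-3 → obeys
(f) 1-3-3-3 → obeys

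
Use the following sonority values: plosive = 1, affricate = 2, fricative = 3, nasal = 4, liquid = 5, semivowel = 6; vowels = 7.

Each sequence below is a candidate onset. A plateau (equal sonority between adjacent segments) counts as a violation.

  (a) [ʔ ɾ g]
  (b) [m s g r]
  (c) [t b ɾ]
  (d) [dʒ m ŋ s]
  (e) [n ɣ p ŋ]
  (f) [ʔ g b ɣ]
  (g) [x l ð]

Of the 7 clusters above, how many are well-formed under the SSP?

(a) [ʔ ɾ g]: profile 1-5-1 — violates.
(b) [m s g r]: profile 4-3-1-5 — violates.
(c) [t b ɾ]: profile 1-1-5 — violates.
(d) [dʒ m ŋ s]: profile 2-4-4-3 — violates.
(e) [n ɣ p ŋ]: profile 4-3-1-4 — violates.
(f) [ʔ g b ɣ]: profile 1-1-1-3 — violates.
(g) [x l ð]: profile 3-5-3 — violates.

0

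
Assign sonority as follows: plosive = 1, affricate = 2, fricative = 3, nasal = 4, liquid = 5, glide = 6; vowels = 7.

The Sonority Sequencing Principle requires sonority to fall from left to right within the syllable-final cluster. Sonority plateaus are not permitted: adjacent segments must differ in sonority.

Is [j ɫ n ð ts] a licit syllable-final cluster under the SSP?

/j/: glide = 6.
/ɫ/: liquid = 5.
/n/: nasal = 4.
/ð/: fricative = 3.
/ts/: affricate = 2.
The profile 6-5-4-3-2 strictly falls, so the syllable-final cluster satisfies the SSP.

yes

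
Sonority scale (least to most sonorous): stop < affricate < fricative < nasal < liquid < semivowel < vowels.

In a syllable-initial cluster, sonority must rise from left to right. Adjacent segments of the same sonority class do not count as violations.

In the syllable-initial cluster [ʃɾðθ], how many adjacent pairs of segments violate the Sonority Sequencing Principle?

1

/ʃ/ is a fricative (sonority 3).
/ɾ/ is a liquid (sonority 5).
/ð/ is a fricative (sonority 3).
/θ/ is a fricative (sonority 3).
/ʃ/→/ɾ/: 3→5 (rises) — ok.
/ɾ/→/ð/: 5→3 (does not rise) — violation.
/ð/→/θ/: 3→3 (plateau, allowed) — ok.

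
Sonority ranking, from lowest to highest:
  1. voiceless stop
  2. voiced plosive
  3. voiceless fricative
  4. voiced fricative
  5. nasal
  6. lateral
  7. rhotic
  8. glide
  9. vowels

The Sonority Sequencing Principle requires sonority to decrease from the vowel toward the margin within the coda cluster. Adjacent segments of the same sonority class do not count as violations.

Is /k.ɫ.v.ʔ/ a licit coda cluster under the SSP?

no

/k/ is a voiceless stop (sonority 1).
/ɫ/ is a lateral (sonority 6).
/v/ is a voiced fricative (sonority 4).
/ʔ/ is a voiceless stop (sonority 1).
The profile is 1-6-4-1. Between /k/ (1) and /ɫ/ (6) sonority does not fall, so the cluster violates the SSP.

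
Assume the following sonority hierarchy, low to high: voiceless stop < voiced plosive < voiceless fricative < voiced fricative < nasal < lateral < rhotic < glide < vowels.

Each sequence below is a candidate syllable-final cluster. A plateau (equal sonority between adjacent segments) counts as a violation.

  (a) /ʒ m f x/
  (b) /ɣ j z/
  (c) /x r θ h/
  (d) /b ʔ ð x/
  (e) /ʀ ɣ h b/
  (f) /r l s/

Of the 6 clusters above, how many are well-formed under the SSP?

2

(a) sonority 4-5-3-3: ill-formed.
(b) sonority 4-8-4: ill-formed.
(c) sonority 3-7-3-3: ill-formed.
(d) sonority 2-1-4-3: ill-formed.
(e) sonority 7-4-3-2: well-formed.
(f) sonority 7-6-3: well-formed.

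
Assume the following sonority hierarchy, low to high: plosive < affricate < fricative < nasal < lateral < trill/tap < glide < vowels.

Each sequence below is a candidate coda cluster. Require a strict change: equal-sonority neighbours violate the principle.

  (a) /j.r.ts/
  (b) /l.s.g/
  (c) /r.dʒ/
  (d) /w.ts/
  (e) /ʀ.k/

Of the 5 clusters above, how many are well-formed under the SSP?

5

(a) /j.r.ts/: profile 7-6-2 — obeys.
(b) /l.s.g/: profile 5-3-1 — obeys.
(c) /r.dʒ/: profile 6-2 — obeys.
(d) /w.ts/: profile 7-2 — obeys.
(e) /ʀ.k/: profile 6-1 — obeys.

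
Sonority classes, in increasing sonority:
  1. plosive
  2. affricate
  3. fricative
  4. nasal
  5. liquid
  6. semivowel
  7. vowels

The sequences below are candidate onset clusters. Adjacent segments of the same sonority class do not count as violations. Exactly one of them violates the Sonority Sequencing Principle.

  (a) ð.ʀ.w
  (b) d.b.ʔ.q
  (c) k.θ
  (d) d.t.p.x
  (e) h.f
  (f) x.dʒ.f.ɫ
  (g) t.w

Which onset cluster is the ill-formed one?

(a) 3-5-6 → obeys
(b) 1-1-1-1 → obeys
(c) 1-3 → obeys
(d) 1-1-1-3 → obeys
(e) 3-3 → obeys
(f) 3-2-3-5 → violates
(g) 1-6 → obeys

f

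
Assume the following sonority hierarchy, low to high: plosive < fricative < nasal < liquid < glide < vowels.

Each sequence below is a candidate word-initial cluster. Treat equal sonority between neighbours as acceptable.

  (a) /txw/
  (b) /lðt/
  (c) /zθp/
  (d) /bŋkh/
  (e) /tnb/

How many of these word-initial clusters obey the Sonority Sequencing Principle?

(a) /txw/: profile 1-2-5 — obeys.
(b) /lðt/: profile 4-2-1 — violates.
(c) /zθp/: profile 2-2-1 — violates.
(d) /bŋkh/: profile 1-3-1-2 — violates.
(e) /tnb/: profile 1-3-1 — violates.

1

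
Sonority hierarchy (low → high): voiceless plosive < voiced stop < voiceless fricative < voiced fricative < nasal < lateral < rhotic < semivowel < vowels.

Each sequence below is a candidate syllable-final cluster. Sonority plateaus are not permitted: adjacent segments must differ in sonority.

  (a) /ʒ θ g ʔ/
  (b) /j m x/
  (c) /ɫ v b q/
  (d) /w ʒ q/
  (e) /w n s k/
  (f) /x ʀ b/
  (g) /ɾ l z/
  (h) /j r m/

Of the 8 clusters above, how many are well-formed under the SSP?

7

(a) sonority 4-3-2-1: well-formed.
(b) sonority 8-5-3: well-formed.
(c) sonority 6-4-2-1: well-formed.
(d) sonority 8-4-1: well-formed.
(e) sonority 8-5-3-1: well-formed.
(f) sonority 3-7-2: ill-formed.
(g) sonority 7-6-4: well-formed.
(h) sonority 8-7-5: well-formed.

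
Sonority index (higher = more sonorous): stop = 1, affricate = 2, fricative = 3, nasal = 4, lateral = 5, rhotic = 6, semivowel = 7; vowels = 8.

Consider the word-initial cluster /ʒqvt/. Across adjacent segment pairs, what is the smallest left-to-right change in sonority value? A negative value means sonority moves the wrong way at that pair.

/ʒ/ — fricative, sonority 3.
/q/ — stop, sonority 1.
/v/ — fricative, sonority 3.
/t/ — stop, sonority 1.
/ʒ/→/q/: change -2.
/q/→/v/: change +2.
/v/→/t/: change -2.
Minimum = -2.

-2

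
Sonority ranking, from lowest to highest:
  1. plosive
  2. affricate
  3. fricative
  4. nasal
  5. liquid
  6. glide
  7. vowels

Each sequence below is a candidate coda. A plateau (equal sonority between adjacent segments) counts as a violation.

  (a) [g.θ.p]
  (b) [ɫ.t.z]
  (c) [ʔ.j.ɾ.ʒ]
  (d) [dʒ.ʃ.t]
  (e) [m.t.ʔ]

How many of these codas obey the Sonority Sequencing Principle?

0

(a) 1-3-1 → violates
(b) 5-1-3 → violates
(c) 1-6-5-3 → violates
(d) 2-3-1 → violates
(e) 4-1-1 → violates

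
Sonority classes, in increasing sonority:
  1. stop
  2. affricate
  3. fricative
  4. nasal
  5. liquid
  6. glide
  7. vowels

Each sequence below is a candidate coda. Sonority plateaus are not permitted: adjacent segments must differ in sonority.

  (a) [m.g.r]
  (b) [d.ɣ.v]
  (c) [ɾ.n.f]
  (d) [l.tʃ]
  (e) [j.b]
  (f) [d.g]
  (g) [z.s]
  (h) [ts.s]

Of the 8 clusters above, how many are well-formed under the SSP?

(a) sonority 4-1-5: ill-formed.
(b) sonority 1-3-3: ill-formed.
(c) sonority 5-4-3: well-formed.
(d) sonority 5-2: well-formed.
(e) sonority 6-1: well-formed.
(f) sonority 1-1: ill-formed.
(g) sonority 3-3: ill-formed.
(h) sonority 2-3: ill-formed.

3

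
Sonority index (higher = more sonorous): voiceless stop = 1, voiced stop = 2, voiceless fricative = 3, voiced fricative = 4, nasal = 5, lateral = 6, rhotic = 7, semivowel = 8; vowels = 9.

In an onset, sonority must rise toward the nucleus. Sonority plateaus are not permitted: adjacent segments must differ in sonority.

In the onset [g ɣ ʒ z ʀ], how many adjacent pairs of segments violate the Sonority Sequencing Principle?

2

/g/: voiced stop = 2.
/ɣ/: voiced fricative = 4.
/ʒ/: voiced fricative = 4.
/z/: voiced fricative = 4.
/ʀ/: rhotic = 7.
/g/→/ɣ/: 2→4 (rises) — ok.
/ɣ/→/ʒ/: 4→4 (plateau) — violation.
/ʒ/→/z/: 4→4 (plateau) — violation.
/z/→/ʀ/: 4→7 (rises) — ok.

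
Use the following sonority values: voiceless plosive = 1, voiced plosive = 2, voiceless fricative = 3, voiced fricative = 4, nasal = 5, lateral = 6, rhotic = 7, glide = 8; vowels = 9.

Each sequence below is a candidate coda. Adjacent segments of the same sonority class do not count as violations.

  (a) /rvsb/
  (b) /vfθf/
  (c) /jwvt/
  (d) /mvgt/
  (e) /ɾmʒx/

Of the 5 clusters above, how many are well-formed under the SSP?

5

(a) 7-4-3-2 → obeys
(b) 4-3-3-3 → obeys
(c) 8-8-4-1 → obeys
(d) 5-4-2-1 → obeys
(e) 7-5-4-3 → obeys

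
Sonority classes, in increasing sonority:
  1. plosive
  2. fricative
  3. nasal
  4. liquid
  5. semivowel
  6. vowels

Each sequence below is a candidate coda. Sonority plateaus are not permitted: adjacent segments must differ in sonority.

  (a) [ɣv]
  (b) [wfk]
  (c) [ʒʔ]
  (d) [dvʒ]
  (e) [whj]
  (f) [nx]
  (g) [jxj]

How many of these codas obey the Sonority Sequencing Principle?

(a) 2-2 → violates
(b) 5-2-1 → obeys
(c) 2-1 → obeys
(d) 1-2-2 → violates
(e) 5-2-5 → violates
(f) 3-2 → obeys
(g) 5-2-5 → violates

3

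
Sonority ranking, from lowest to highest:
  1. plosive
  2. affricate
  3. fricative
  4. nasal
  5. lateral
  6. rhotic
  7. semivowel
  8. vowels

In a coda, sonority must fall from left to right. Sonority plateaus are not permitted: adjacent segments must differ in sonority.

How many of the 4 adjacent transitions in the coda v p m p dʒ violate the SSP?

2

/v/ is a fricative (sonority 3).
/p/ is a plosive (sonority 1).
/m/ is a nasal (sonority 4).
/p/ is a plosive (sonority 1).
/dʒ/ is an affricate (sonority 2).
/v/→/p/: 3→1 (falls) — ok.
/p/→/m/: 1→4 (does not fall) — violation.
/m/→/p/: 4→1 (falls) — ok.
/p/→/dʒ/: 1→2 (does not fall) — violation.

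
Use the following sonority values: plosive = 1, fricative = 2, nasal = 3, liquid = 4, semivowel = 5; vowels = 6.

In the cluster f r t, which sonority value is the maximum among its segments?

4

/f/ — fricative, sonority 2.
/r/ — liquid, sonority 4.
/t/ — plosive, sonority 1.
The maximum is 4.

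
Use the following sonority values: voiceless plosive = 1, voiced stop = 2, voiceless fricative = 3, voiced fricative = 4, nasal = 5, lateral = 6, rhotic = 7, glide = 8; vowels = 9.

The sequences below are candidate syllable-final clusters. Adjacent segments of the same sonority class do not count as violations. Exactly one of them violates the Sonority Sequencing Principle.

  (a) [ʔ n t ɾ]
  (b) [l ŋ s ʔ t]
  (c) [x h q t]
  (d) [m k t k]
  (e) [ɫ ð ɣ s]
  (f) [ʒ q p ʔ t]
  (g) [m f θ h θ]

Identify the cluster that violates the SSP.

(a) 1-5-1-7 → violates
(b) 6-5-3-1-1 → obeys
(c) 3-3-1-1 → obeys
(d) 5-1-1-1 → obeys
(e) 6-4-4-3 → obeys
(f) 4-1-1-1-1 → obeys
(g) 5-3-3-3-3 → obeys

a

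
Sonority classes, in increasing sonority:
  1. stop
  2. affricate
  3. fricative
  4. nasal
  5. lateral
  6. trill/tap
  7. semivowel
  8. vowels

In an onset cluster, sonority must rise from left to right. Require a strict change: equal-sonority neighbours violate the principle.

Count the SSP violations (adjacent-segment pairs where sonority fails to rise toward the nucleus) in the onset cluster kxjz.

/k/: stop = 1.
/x/: fricative = 3.
/j/: semivowel = 7.
/z/: fricative = 3.
/k/→/x/: 1→3 (rises) — ok.
/x/→/j/: 3→7 (rises) — ok.
/j/→/z/: 7→3 (does not rise) — violation.

1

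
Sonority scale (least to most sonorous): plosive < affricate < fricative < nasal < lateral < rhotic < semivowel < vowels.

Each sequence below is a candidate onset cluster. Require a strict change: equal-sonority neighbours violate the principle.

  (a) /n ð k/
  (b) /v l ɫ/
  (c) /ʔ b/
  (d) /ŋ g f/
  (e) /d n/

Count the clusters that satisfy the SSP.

1

(a) sonority 4-3-1: ill-formed.
(b) sonority 3-5-5: ill-formed.
(c) sonority 1-1: ill-formed.
(d) sonority 4-1-3: ill-formed.
(e) sonority 1-4: well-formed.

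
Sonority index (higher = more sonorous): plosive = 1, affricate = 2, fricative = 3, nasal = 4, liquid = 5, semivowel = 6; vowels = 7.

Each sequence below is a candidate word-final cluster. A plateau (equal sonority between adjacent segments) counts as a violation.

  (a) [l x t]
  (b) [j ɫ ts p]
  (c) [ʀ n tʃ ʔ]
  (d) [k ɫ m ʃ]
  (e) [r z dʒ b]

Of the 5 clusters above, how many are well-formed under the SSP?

4

(a) 5-3-1 → obeys
(b) 6-5-2-1 → obeys
(c) 5-4-2-1 → obeys
(d) 1-5-4-3 → violates
(e) 5-3-2-1 → obeys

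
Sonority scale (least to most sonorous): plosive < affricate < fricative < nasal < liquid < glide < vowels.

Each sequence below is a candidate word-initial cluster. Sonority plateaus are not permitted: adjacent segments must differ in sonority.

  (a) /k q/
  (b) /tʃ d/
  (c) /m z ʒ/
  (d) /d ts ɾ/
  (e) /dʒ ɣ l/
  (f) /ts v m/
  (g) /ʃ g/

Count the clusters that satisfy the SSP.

(a) /k q/: profile 1-1 — violates.
(b) /tʃ d/: profile 2-1 — violates.
(c) /m z ʒ/: profile 4-3-3 — violates.
(d) /d ts ɾ/: profile 1-2-5 — obeys.
(e) /dʒ ɣ l/: profile 2-3-5 — obeys.
(f) /ts v m/: profile 2-3-4 — obeys.
(g) /ʃ g/: profile 3-1 — violates.

3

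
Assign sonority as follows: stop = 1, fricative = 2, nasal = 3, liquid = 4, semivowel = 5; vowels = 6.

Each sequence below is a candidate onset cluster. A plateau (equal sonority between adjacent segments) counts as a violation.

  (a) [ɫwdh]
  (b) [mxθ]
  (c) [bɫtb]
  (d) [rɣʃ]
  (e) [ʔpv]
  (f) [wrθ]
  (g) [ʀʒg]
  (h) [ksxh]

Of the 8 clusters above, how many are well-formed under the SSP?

(a) [ɫwdh]: profile 4-5-1-2 — violates.
(b) [mxθ]: profile 3-2-2 — violates.
(c) [bɫtb]: profile 1-4-1-1 — violates.
(d) [rɣʃ]: profile 4-2-2 — violates.
(e) [ʔpv]: profile 1-1-2 — violates.
(f) [wrθ]: profile 5-4-2 — violates.
(g) [ʀʒg]: profile 4-2-1 — violates.
(h) [ksxh]: profile 1-2-2-2 — violates.

0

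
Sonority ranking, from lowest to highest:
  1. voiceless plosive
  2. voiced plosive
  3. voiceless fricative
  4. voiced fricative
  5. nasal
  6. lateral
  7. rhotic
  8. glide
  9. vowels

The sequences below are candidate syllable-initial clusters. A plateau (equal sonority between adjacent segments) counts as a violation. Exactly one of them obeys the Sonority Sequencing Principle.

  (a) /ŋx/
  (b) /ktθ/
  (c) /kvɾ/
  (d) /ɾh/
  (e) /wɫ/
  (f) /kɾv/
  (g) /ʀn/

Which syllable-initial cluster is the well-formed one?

c

(a) 5-3 → violates
(b) 1-1-3 → violates
(c) 1-4-7 → obeys
(d) 7-3 → violates
(e) 8-6 → violates
(f) 1-7-4 → violates
(g) 7-5 → violates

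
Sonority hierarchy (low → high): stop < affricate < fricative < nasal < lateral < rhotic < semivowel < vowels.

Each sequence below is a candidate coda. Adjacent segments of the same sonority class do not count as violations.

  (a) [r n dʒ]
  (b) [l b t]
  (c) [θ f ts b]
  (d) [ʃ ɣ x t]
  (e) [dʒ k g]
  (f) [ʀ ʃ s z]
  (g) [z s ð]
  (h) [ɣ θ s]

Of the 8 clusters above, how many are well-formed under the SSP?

(a) [r n dʒ]: profile 6-4-2 — obeys.
(b) [l b t]: profile 5-1-1 — obeys.
(c) [θ f ts b]: profile 3-3-2-1 — obeys.
(d) [ʃ ɣ x t]: profile 3-3-3-1 — obeys.
(e) [dʒ k g]: profile 2-1-1 — obeys.
(f) [ʀ ʃ s z]: profile 6-3-3-3 — obeys.
(g) [z s ð]: profile 3-3-3 — obeys.
(h) [ɣ θ s]: profile 3-3-3 — obeys.

8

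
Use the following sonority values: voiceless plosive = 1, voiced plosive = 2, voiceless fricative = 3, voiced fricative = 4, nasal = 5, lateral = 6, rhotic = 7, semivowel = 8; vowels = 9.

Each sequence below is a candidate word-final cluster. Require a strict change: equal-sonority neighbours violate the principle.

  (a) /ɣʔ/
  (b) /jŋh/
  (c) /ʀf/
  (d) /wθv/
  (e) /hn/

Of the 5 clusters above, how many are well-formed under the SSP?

3

(a) /ɣʔ/: profile 4-1 — obeys.
(b) /jŋh/: profile 8-5-3 — obeys.
(c) /ʀf/: profile 7-3 — obeys.
(d) /wθv/: profile 8-3-4 — violates.
(e) /hn/: profile 3-5 — violates.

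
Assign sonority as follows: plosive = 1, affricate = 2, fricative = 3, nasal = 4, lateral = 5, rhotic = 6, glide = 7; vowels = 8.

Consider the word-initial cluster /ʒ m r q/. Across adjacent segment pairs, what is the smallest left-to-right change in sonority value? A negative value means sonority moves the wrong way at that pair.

-5

/ʒ/ is a fricative (sonority 3).
/m/ is a nasal (sonority 4).
/r/ is a rhotic (sonority 6).
/q/ is a plosive (sonority 1).
/ʒ/→/m/: change +1.
/m/→/r/: change +2.
/r/→/q/: change -5.
Minimum = -5.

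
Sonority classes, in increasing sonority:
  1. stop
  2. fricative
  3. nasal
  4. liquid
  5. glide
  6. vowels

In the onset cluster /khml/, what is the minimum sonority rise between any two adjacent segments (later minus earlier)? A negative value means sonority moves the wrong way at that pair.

/k/ — stop, sonority 1.
/h/ — fricative, sonority 2.
/m/ — nasal, sonority 3.
/l/ — liquid, sonority 4.
/k/→/h/: change +1.
/h/→/m/: change +1.
/m/→/l/: change +1.
Minimum = 1.

1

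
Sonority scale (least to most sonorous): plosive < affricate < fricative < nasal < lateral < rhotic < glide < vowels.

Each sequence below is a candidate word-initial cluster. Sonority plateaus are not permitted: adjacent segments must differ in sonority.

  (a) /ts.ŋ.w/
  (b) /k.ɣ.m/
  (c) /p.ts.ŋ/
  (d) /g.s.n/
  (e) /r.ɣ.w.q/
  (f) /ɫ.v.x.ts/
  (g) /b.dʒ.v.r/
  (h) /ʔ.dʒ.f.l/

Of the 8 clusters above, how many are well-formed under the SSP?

6

(a) /ts.ŋ.w/: profile 2-4-7 — obeys.
(b) /k.ɣ.m/: profile 1-3-4 — obeys.
(c) /p.ts.ŋ/: profile 1-2-4 — obeys.
(d) /g.s.n/: profile 1-3-4 — obeys.
(e) /r.ɣ.w.q/: profile 6-3-7-1 — violates.
(f) /ɫ.v.x.ts/: profile 5-3-3-2 — violates.
(g) /b.dʒ.v.r/: profile 1-2-3-6 — obeys.
(h) /ʔ.dʒ.f.l/: profile 1-2-3-5 — obeys.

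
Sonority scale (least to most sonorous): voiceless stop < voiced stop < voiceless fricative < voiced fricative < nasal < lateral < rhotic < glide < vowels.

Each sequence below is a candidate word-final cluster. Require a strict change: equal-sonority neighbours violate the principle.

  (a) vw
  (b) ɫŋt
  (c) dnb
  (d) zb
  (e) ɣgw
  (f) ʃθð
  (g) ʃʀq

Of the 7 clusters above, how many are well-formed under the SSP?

2

(a) 4-8 → violates
(b) 6-5-1 → obeys
(c) 2-5-2 → violates
(d) 4-2 → obeys
(e) 4-2-8 → violates
(f) 3-3-4 → violates
(g) 3-7-1 → violates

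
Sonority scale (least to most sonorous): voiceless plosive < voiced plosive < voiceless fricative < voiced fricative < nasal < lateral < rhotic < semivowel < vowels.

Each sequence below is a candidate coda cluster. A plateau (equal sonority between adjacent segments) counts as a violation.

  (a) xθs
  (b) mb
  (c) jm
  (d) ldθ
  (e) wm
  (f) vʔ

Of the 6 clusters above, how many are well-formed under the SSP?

4

(a) 3-3-3 → violates
(b) 5-2 → obeys
(c) 8-5 → obeys
(d) 6-2-3 → violates
(e) 8-5 → obeys
(f) 4-1 → obeys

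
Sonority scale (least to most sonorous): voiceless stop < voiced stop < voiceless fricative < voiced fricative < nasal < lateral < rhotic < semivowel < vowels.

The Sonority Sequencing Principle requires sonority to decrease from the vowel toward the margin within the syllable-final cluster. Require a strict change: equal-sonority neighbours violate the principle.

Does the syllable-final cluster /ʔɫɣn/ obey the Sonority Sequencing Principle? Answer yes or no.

no

/ʔ/ is a voiceless stop (sonority 1).
/ɫ/ is a lateral (sonority 6).
/ɣ/ is a voiced fricative (sonority 4).
/n/ is a nasal (sonority 5).
The profile is 1-6-4-5. Between /ʔ/ (1) and /ɫ/ (6) sonority does not fall, so the cluster violates the SSP.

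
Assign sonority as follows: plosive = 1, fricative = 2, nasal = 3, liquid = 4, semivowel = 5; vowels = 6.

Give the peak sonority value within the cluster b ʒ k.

/b/ is a plosive (sonority 1).
/ʒ/ is a fricative (sonority 2).
/k/ is a plosive (sonority 1).
The maximum is 2.

2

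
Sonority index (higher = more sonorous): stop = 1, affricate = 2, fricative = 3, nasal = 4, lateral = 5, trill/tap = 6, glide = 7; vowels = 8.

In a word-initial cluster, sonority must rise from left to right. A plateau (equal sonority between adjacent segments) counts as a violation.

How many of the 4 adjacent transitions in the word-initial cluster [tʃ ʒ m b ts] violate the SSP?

1

/tʃ/: affricate = 2.
/ʒ/: fricative = 3.
/m/: nasal = 4.
/b/: stop = 1.
/ts/: affricate = 2.
/tʃ/→/ʒ/: 2→3 (rises) — ok.
/ʒ/→/m/: 3→4 (rises) — ok.
/m/→/b/: 4→1 (does not rise) — violation.
/b/→/ts/: 1→2 (rises) — ok.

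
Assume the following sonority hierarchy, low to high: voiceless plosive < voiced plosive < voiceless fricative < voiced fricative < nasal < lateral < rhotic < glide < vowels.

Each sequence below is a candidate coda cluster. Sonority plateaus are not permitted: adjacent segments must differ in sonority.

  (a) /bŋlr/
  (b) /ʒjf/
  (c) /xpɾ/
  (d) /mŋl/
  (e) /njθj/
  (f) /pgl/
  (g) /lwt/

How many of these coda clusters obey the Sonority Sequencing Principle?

0

(a) sonority 2-5-6-7: ill-formed.
(b) sonority 4-8-3: ill-formed.
(c) sonority 3-1-7: ill-formed.
(d) sonority 5-5-6: ill-formed.
(e) sonority 5-8-3-8: ill-formed.
(f) sonority 1-2-6: ill-formed.
(g) sonority 6-8-1: ill-formed.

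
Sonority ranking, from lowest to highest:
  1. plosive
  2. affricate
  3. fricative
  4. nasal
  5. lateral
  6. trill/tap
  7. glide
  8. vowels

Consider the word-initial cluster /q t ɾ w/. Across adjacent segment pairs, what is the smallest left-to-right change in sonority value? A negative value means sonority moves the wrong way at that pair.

0

/q/ is a plosive (sonority 1).
/t/ is a plosive (sonority 1).
/ɾ/ is a trill/tap (sonority 6).
/w/ is a glide (sonority 7).
/q/→/t/: change +0.
/t/→/ɾ/: change +5.
/ɾ/→/w/: change +1.
Minimum = 0.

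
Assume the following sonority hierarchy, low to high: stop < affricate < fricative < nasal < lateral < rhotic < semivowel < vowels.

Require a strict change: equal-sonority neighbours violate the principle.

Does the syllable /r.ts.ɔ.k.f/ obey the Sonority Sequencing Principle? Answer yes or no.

Onset: /r/ is a rhotic (sonority 6), /ts/ is an affricate (sonority 2); then the nucleus /ɔ/ (sonority 8).
Onset profile 6-2-8 — does not strictly rise throughout.
Coda: /k/ is a stop (sonority 1), /f/ is a fricative (sonority 3).
Coda profile 8-1-3 — does not strictly fall throughout.

no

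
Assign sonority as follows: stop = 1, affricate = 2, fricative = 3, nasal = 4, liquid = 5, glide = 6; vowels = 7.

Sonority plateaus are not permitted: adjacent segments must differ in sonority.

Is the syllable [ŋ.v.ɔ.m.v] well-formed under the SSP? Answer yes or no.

Onset: /ŋ/ is a nasal (sonority 4), /v/ is a fricative (sonority 3); then the nucleus /ɔ/ (sonority 7).
Onset profile 4-3-7 — does not strictly rise throughout.
Coda: /m/ is a nasal (sonority 4), /v/ is a fricative (sonority 3).
Coda profile 7-4-3 — falls from the nucleus.

no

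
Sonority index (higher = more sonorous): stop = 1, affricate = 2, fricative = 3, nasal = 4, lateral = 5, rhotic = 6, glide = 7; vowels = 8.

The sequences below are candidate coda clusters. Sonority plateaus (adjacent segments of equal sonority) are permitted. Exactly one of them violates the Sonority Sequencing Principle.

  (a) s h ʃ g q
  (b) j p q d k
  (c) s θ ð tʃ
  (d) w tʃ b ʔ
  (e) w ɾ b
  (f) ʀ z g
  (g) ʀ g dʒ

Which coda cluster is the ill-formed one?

(a) s h ʃ g q: profile 3-3-3-1-1 — obeys.
(b) j p q d k: profile 7-1-1-1-1 — obeys.
(c) s θ ð tʃ: profile 3-3-3-2 — obeys.
(d) w tʃ b ʔ: profile 7-2-1-1 — obeys.
(e) w ɾ b: profile 7-6-1 — obeys.
(f) ʀ z g: profile 6-3-1 — obeys.
(g) ʀ g dʒ: profile 6-1-2 — violates.

g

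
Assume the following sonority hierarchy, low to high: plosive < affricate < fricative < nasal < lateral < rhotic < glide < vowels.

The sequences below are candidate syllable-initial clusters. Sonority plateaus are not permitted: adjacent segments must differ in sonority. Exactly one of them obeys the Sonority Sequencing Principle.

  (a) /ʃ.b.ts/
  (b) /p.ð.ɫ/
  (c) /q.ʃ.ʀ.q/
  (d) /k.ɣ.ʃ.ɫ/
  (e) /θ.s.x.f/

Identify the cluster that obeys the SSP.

b

(a) 3-1-2 → violates
(b) 1-3-5 → obeys
(c) 1-3-6-1 → violates
(d) 1-3-3-5 → violates
(e) 3-3-3-3 → violates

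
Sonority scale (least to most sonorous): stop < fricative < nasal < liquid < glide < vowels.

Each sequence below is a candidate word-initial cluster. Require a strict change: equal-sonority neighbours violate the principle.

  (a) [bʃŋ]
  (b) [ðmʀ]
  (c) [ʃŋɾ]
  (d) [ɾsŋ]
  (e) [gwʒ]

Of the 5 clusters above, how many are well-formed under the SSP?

(a) sonority 1-2-3: well-formed.
(b) sonority 2-3-4: well-formed.
(c) sonority 2-3-4: well-formed.
(d) sonority 4-2-3: ill-formed.
(e) sonority 1-5-2: ill-formed.

3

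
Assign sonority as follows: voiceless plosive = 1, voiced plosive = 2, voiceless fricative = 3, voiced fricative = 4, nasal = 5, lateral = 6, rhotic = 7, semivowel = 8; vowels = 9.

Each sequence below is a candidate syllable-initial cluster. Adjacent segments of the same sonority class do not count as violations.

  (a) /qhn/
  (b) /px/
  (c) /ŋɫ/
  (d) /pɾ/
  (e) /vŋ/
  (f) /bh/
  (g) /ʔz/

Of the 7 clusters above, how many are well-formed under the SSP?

7

(a) /qhn/: profile 1-3-5 — obeys.
(b) /px/: profile 1-3 — obeys.
(c) /ŋɫ/: profile 5-6 — obeys.
(d) /pɾ/: profile 1-7 — obeys.
(e) /vŋ/: profile 4-5 — obeys.
(f) /bh/: profile 2-3 — obeys.
(g) /ʔz/: profile 1-4 — obeys.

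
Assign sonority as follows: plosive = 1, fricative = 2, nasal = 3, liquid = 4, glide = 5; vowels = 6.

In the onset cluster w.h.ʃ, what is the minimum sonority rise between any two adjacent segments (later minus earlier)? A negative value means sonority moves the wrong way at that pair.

-3

/w/ is a glide (sonority 5).
/h/ is a fricative (sonority 2).
/ʃ/ is a fricative (sonority 2).
/w/→/h/: change -3.
/h/→/ʃ/: change +0.
Minimum = -3.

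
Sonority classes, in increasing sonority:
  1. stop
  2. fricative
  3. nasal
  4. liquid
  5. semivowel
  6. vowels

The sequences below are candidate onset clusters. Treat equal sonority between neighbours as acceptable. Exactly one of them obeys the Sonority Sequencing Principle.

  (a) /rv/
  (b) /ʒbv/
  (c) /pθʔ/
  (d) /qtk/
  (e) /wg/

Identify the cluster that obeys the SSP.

(a) sonority 4-2: ill-formed.
(b) sonority 2-1-2: ill-formed.
(c) sonority 1-2-1: ill-formed.
(d) sonority 1-1-1: well-formed.
(e) sonority 5-1: ill-formed.

d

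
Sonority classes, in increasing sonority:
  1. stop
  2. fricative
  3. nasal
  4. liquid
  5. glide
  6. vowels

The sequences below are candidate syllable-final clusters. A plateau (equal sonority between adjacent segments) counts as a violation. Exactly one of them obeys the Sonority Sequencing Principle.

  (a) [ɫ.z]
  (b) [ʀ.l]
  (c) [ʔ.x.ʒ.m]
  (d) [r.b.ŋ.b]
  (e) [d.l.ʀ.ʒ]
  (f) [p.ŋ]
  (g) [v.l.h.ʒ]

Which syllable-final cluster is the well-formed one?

(a) sonority 4-2: well-formed.
(b) sonority 4-4: ill-formed.
(c) sonority 1-2-2-3: ill-formed.
(d) sonority 4-1-3-1: ill-formed.
(e) sonority 1-4-4-2: ill-formed.
(f) sonority 1-3: ill-formed.
(g) sonority 2-4-2-2: ill-formed.

a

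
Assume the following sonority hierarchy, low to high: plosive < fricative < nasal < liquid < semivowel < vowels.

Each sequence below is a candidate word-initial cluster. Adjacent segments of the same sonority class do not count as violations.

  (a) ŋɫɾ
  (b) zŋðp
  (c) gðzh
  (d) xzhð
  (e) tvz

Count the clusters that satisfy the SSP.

4

(a) sonority 3-4-4: well-formed.
(b) sonority 2-3-2-1: ill-formed.
(c) sonority 1-2-2-2: well-formed.
(d) sonority 2-2-2-2: well-formed.
(e) sonority 1-2-2: well-formed.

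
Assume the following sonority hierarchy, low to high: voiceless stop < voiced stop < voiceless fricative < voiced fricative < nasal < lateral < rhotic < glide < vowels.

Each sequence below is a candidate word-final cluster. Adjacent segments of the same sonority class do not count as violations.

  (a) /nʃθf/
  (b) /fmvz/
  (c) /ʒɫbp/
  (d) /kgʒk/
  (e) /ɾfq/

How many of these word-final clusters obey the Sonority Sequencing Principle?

2

(a) sonority 5-3-3-3: well-formed.
(b) sonority 3-5-4-4: ill-formed.
(c) sonority 4-6-2-1: ill-formed.
(d) sonority 1-2-4-1: ill-formed.
(e) sonority 7-3-1: well-formed.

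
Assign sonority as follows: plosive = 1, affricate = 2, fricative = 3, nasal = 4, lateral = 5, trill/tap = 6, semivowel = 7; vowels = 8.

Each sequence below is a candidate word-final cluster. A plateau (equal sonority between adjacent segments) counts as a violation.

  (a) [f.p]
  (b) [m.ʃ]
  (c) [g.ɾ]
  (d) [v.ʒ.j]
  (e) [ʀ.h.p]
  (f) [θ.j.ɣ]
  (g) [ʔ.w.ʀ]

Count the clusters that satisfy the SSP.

(a) [f.p]: profile 3-1 — obeys.
(b) [m.ʃ]: profile 4-3 — obeys.
(c) [g.ɾ]: profile 1-6 — violates.
(d) [v.ʒ.j]: profile 3-3-7 — violates.
(e) [ʀ.h.p]: profile 6-3-1 — obeys.
(f) [θ.j.ɣ]: profile 3-7-3 — violates.
(g) [ʔ.w.ʀ]: profile 1-7-6 — violates.

3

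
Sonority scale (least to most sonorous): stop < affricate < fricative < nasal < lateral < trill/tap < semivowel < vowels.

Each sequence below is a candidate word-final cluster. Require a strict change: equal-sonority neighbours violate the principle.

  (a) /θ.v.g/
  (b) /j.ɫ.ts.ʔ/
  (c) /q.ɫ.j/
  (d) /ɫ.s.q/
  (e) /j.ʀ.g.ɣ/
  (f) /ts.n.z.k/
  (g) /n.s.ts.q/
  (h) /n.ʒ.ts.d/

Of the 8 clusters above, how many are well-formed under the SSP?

4

(a) sonority 3-3-1: ill-formed.
(b) sonority 7-5-2-1: well-formed.
(c) sonority 1-5-7: ill-formed.
(d) sonority 5-3-1: well-formed.
(e) sonority 7-6-1-3: ill-formed.
(f) sonority 2-4-3-1: ill-formed.
(g) sonority 4-3-2-1: well-formed.
(h) sonority 4-3-2-1: well-formed.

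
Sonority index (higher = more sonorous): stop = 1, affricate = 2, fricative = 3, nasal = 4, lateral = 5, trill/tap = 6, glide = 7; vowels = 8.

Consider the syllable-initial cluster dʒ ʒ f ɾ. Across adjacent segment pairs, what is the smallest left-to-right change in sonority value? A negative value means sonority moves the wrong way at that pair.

0

/dʒ/: affricate = 2.
/ʒ/: fricative = 3.
/f/: fricative = 3.
/ɾ/: trill/tap = 6.
/dʒ/→/ʒ/: change +1.
/ʒ/→/f/: change +0.
/f/→/ɾ/: change +3.
Minimum = 0.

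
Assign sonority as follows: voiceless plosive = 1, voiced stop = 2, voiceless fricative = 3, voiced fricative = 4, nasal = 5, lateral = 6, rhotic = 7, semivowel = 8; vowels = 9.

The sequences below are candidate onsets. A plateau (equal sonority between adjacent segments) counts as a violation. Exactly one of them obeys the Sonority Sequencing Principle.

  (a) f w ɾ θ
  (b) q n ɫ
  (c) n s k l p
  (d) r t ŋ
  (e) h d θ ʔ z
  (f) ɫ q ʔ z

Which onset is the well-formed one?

b

(a) 3-8-7-3 → violates
(b) 1-5-6 → obeys
(c) 5-3-1-6-1 → violates
(d) 7-1-5 → violates
(e) 3-2-3-1-4 → violates
(f) 6-1-1-4 → violates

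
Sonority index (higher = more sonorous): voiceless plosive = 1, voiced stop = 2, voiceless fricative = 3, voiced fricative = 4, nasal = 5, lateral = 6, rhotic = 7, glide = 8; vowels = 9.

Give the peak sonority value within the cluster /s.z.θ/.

4

/s/ — voiceless fricative, sonority 3.
/z/ — voiced fricative, sonority 4.
/θ/ — voiceless fricative, sonority 3.
The maximum is 4.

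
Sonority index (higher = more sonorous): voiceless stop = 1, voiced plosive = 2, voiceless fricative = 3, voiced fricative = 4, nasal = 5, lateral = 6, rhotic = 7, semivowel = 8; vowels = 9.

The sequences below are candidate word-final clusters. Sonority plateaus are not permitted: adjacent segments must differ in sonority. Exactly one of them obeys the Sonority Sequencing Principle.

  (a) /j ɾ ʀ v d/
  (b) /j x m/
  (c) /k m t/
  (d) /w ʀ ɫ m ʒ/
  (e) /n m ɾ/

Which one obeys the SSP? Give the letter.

(a) 8-7-7-4-2 → violates
(b) 8-3-5 → violates
(c) 1-5-1 → violates
(d) 8-7-6-5-4 → obeys
(e) 5-5-7 → violates

d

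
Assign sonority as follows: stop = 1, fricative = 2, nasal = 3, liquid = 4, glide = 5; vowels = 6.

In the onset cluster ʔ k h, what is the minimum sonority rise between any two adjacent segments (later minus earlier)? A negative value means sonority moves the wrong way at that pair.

0

/ʔ/ — stop, sonority 1.
/k/ — stop, sonority 1.
/h/ — fricative, sonority 2.
/ʔ/→/k/: change +0.
/k/→/h/: change +1.
Minimum = 0.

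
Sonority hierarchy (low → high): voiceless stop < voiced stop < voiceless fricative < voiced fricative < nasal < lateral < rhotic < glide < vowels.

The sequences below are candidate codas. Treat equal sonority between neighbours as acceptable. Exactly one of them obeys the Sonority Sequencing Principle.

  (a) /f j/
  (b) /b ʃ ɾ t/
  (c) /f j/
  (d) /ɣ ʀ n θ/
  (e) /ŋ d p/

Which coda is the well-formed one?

(a) /f j/: profile 3-8 — violates.
(b) /b ʃ ɾ t/: profile 2-3-7-1 — violates.
(c) /f j/: profile 3-8 — violates.
(d) /ɣ ʀ n θ/: profile 4-7-5-3 — violates.
(e) /ŋ d p/: profile 5-2-1 — obeys.

e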